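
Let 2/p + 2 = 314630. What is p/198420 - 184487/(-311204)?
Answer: 1439655552750191/2428499388107880 ≈ 0.59282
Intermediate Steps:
p = 1/157314 (p = 2/(-2 + 314630) = 2/314628 = 2*(1/314628) = 1/157314 ≈ 6.3567e-6)
p/198420 - 184487/(-311204) = (1/157314)/198420 - 184487/(-311204) = (1/157314)*(1/198420) - 184487*(-1/311204) = 1/31214243880 + 184487/311204 = 1439655552750191/2428499388107880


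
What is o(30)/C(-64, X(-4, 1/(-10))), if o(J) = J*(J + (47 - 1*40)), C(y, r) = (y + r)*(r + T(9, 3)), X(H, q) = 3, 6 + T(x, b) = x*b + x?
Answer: -370/671 ≈ -0.55142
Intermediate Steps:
T(x, b) = -6 + x + b*x (T(x, b) = -6 + (x*b + x) = -6 + (b*x + x) = -6 + (x + b*x) = -6 + x + b*x)
C(y, r) = (30 + r)*(r + y) (C(y, r) = (y + r)*(r + (-6 + 9 + 3*9)) = (r + y)*(r + (-6 + 9 + 27)) = (r + y)*(r + 30) = (r + y)*(30 + r) = (30 + r)*(r + y))
o(J) = J*(7 + J) (o(J) = J*(J + (47 - 40)) = J*(J + 7) = J*(7 + J))
o(30)/C(-64, X(-4, 1/(-10))) = (30*(7 + 30))/(3**2 + 30*3 + 30*(-64) + 3*(-64)) = (30*37)/(9 + 90 - 1920 - 192) = 1110/(-2013) = 1110*(-1/2013) = -370/671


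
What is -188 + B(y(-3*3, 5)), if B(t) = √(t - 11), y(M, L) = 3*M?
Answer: -188 + I*√38 ≈ -188.0 + 6.1644*I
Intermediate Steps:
B(t) = √(-11 + t)
-188 + B(y(-3*3, 5)) = -188 + √(-11 + 3*(-3*3)) = -188 + √(-11 + 3*(-9)) = -188 + √(-11 - 27) = -188 + √(-38) = -188 + I*√38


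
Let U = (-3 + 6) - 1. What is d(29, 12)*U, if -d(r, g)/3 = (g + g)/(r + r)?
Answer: -72/29 ≈ -2.4828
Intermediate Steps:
d(r, g) = -3*g/r (d(r, g) = -3*(g + g)/(r + r) = -3*2*g/(2*r) = -3*2*g*1/(2*r) = -3*g/r)
U = 2 (U = 3 - 1 = 2)
d(29, 12)*U = -3*12/29*2 = -3*12*1/29*2 = -36/29*2 = -72/29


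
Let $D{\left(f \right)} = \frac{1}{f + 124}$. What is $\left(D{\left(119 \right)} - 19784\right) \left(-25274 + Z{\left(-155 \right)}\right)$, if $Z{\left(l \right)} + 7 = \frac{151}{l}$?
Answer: $\frac{607716845186}{1215} \approx 5.0018 \cdot 10^{8}$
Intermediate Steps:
$D{\left(f \right)} = \frac{1}{124 + f}$
$Z{\left(l \right)} = -7 + \frac{151}{l}$
$\left(D{\left(119 \right)} - 19784\right) \left(-25274 + Z{\left(-155 \right)}\right) = \left(\frac{1}{124 + 119} - 19784\right) \left(-25274 - \left(7 - \frac{151}{-155}\right)\right) = \left(\frac{1}{243} - 19784\right) \left(-25274 + \left(-7 + 151 \left(- \frac{1}{155}\right)\right)\right) = \left(\frac{1}{243} - 19784\right) \left(-25274 - \frac{1236}{155}\right) = - \frac{4807511 \left(-25274 - \frac{1236}{155}\right)}{243} = \left(- \frac{4807511}{243}\right) \left(- \frac{3918706}{155}\right) = \frac{607716845186}{1215}$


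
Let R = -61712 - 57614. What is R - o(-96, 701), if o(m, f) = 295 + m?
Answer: -119525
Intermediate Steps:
R = -119326
R - o(-96, 701) = -119326 - (295 - 96) = -119326 - 1*199 = -119326 - 199 = -119525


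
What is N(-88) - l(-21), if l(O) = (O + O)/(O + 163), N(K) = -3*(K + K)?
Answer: 37509/71 ≈ 528.30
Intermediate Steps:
N(K) = -6*K
l(O) = 2*O/(163 + O) (l(O) = (2*O)/(163 + O) = 2*O/(163 + O))
N(-88) - l(-21) = -6*(-88) - 2*(-21)/(163 - 21) = 528 - 2*(-21)/142 = 528 - 1*(-21/71) = 528 + 21/71 = 37509/71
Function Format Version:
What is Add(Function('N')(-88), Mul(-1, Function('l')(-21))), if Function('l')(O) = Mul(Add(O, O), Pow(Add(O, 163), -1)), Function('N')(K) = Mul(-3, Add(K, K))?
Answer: Rational(37509, 71) ≈ 528.30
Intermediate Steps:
Function('N')(K) = Mul(-6, K) (Function('N')(K) = Mul(-3, Mul(2, K)) = Mul(-6, K))
Function('l')(O) = Mul(2, O, Pow(Add(163, O), -1)) (Function('l')(O) = Mul(Mul(2, O), Pow(Add(163, O), -1)) = Mul(2, O, Pow(Add(163, O), -1)))
Add(Function('N')(-88), Mul(-1, Function('l')(-21))) = Add(Mul(-6, -88), Mul(-1, Mul(2, -21, Pow(Add(163, -21), -1)))) = Add(528, Mul(-1, Mul(2, -21, Pow(142, -1)))) = Add(528, Mul(-1, Mul(2, -21, Rational(1, 142)))) = Add(528, Mul(-1, Rational(-21, 71))) = Add(528, Rational(21, 71)) = Rational(37509, 71)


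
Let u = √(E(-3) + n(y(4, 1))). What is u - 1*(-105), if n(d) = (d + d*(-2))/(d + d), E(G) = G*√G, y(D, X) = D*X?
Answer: 105 + √(-2 - 12*I*√3)/2 ≈ 106.54 - 1.6912*I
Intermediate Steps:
E(G) = G^(3/2)
n(d) = -½ (n(d) = (d - 2*d)/((2*d)) = (-d)*(1/(2*d)) = -½)
u = √(-½ - 3*I*√3) (u = √((-3)^(3/2) - ½) = √(-3*I*√3 - ½) = √(-½ - 3*I*√3) ≈ 1.5363 - 1.6912*I)
u - 1*(-105) = √(-2 - 12*I*√3)/2 - 1*(-105) = √(-2 - 12*I*√3)/2 + 105 = 105 + √(-2 - 12*I*√3)/2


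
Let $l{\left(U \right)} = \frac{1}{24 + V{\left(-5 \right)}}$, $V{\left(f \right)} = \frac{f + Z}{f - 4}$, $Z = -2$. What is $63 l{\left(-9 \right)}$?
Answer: $\frac{567}{223} \approx 2.5426$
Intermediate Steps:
$V{\left(f \right)} = \frac{-2 + f}{-4 + f}$ ($V{\left(f \right)} = \frac{f - 2}{f - 4} = \frac{-2 + f}{-4 + f}$)
$l{\left(U \right)} = \frac{9}{223}$ ($l{\left(U \right)} = \frac{1}{24 + \frac{-2 - 5}{-4 - 5}} = \frac{1}{24 + \frac{1}{-9} \left(-7\right)} = \frac{1}{24 - - \frac{7}{9}} = \frac{1}{24 + \frac{7}{9}} = \frac{1}{\frac{223}{9}} = \frac{9}{223}$)
$63 l{\left(-9 \right)} = 63 \cdot \frac{9}{223} = \frac{567}{223}$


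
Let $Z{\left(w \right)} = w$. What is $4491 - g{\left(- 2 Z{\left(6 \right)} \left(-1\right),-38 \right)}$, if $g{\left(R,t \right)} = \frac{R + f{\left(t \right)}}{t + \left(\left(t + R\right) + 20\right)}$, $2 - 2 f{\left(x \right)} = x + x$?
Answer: $\frac{197655}{44} \approx 4492.2$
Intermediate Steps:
$f{\left(x \right)} = 1 - x$ ($f{\left(x \right)} = 1 - \frac{x + x}{2} = 1 - \frac{2 x}{2} = 1 - x$)
$g{\left(R,t \right)} = \frac{1 + R - t}{20 + R + 2 t}$ ($g{\left(R,t \right)} = \frac{R - \left(-1 + t\right)}{t + \left(\left(t + R\right) + 20\right)} = \frac{1 + R - t}{t + \left(\left(R + t\right) + 20\right)} = \frac{1 + R - t}{t + \left(20 + R + t\right)} = \frac{1 + R - t}{20 + R + 2 t}$)
$4491 - g{\left(- 2 Z{\left(6 \right)} \left(-1\right),-38 \right)} = 4491 - \frac{1 + \left(-2\right) 6 \left(-1\right) - -38}{20 + \left(-2\right) 6 \left(-1\right) + 2 \left(-38\right)} = 4491 - \frac{1 - -12 + 38}{20 - -12 - 76} = 4491 - \frac{1 + 12 + 38}{20 + 12 - 76} = 4491 - \frac{1}{-44} \cdot 51 = 4491 - \left(- \frac{1}{44}\right) 51 = 4491 - - \frac{51}{44} = 4491 + \frac{51}{44} = \frac{197655}{44}$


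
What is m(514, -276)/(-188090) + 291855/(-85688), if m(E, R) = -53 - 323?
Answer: -27431394131/8058527960 ≈ -3.4040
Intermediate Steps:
m(E, R) = -376
m(514, -276)/(-188090) + 291855/(-85688) = -376/(-188090) + 291855/(-85688) = -376*(-1/188090) + 291855*(-1/85688) = 188/94045 - 291855/85688 = -27431394131/8058527960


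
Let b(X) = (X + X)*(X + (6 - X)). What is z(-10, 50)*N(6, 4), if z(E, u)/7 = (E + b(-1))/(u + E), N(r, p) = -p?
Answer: 77/5 ≈ 15.400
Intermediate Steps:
b(X) = 12*X (b(X) = (2*X)*6 = 12*X)
z(E, u) = 7*(-12 + E)/(E + u) (z(E, u) = 7*((E + 12*(-1))/(u + E)) = 7*((E - 12)/(E + u)) = 7*((-12 + E)/(E + u)) = 7*(-12 + E)/(E + u))
z(-10, 50)*N(6, 4) = (7*(-12 - 10)/(-10 + 50))*(-1*4) = (7*(-22)/40)*(-4) = (7*(1/40)*(-22))*(-4) = -77/20*(-4) = 77/5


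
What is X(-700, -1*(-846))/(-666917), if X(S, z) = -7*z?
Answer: 5922/666917 ≈ 0.0088797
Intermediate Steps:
X(-700, -1*(-846))/(-666917) = -(-7)*(-846)/(-666917) = -7*846*(-1/666917) = -5922*(-1/666917) = 5922/666917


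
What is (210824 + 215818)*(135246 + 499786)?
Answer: 270931322544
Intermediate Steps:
(210824 + 215818)*(135246 + 499786) = 426642*635032 = 270931322544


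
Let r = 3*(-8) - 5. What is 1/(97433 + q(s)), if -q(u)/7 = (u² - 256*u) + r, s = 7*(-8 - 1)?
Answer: -1/43043 ≈ -2.3233e-5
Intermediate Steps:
r = -29 (r = -24 - 5 = -29)
s = -63 (s = 7*(-9) = -63)
q(u) = 203 - 7*u² + 1792*u (q(u) = -7*((u² - 256*u) - 29) = -7*(-29 + u² - 256*u) = 203 - 7*u² + 1792*u)
1/(97433 + q(s)) = 1/(97433 + (203 - 7*(-63)² + 1792*(-63))) = 1/(97433 + (203 - 7*3969 - 112896)) = 1/(97433 + (203 - 27783 - 112896)) = 1/(97433 - 140476) = 1/(-43043) = -1/43043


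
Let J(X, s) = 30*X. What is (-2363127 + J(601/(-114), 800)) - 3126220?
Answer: -104300598/19 ≈ -5.4895e+6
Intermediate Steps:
(-2363127 + J(601/(-114), 800)) - 3126220 = (-2363127 + 30*(601/(-114))) - 3126220 = (-2363127 + 30*(601*(-1/114))) - 3126220 = (-2363127 + 30*(-601/114)) - 3126220 = (-2363127 - 3005/19) - 3126220 = -44902418/19 - 3126220 = -104300598/19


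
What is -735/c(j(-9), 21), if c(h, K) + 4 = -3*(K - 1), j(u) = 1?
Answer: 735/64 ≈ 11.484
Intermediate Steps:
c(h, K) = -1 - 3*K (c(h, K) = -4 - 3*(K - 1) = -4 - 3*(-1 + K) = -4 + (3 - 3*K) = -1 - 3*K)
-735/c(j(-9), 21) = -735/(-1 - 3*21) = -735/(-1 - 63) = -735/(-64) = -735*(-1/64) = 735/64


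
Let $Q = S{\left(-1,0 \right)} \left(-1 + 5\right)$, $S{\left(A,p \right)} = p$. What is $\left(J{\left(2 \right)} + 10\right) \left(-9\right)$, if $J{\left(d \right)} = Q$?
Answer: $-90$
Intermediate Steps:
$Q = 0$ ($Q = 0 \left(-1 + 5\right) = 0 \cdot 4 = 0$)
$J{\left(d \right)} = 0$
$\left(J{\left(2 \right)} + 10\right) \left(-9\right) = \left(0 + 10\right) \left(-9\right) = 10 \left(-9\right) = -90$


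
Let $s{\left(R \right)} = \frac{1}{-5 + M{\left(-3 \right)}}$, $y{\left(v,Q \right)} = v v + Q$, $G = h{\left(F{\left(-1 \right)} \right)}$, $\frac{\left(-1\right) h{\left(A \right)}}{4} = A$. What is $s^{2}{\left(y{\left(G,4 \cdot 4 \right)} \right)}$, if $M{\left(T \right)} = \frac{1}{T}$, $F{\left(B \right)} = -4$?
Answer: $\frac{9}{256} \approx 0.035156$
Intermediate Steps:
$h{\left(A \right)} = - 4 A$
$G = 16$ ($G = \left(-4\right) \left(-4\right) = 16$)
$y{\left(v,Q \right)} = Q + v^{2}$ ($y{\left(v,Q \right)} = v^{2} + Q = Q + v^{2}$)
$s{\left(R \right)} = - \frac{3}{16}$ ($s{\left(R \right)} = \frac{1}{-5 + \frac{1}{-3}} = \frac{1}{-5 - \frac{1}{3}} = \frac{1}{- \frac{16}{3}} = - \frac{3}{16}$)
$s^{2}{\left(y{\left(G,4 \cdot 4 \right)} \right)} = \left(- \frac{3}{16}\right)^{2} = \frac{9}{256}$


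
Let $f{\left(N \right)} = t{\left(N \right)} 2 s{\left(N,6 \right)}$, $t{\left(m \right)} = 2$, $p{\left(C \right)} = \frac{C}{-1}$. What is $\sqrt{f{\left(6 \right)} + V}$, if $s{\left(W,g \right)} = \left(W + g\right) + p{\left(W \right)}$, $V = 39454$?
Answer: $\sqrt{39478} \approx 198.69$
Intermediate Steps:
$p{\left(C \right)} = - C$ ($p{\left(C \right)} = C \left(-1\right) = - C$)
$s{\left(W,g \right)} = g$ ($s{\left(W,g \right)} = \left(W + g\right) - W = g$)
$f{\left(N \right)} = 24$ ($f{\left(N \right)} = 2 \cdot 2 \cdot 6 = 4 \cdot 6 = 24$)
$\sqrt{f{\left(6 \right)} + V} = \sqrt{24 + 39454} = \sqrt{39478}$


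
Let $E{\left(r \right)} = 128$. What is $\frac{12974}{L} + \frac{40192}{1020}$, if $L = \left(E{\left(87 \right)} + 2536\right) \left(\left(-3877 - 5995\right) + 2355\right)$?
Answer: $\frac{33535130909}{851074740} \approx 39.403$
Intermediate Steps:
$L = -20025288$ ($L = \left(128 + 2536\right) \left(\left(-3877 - 5995\right) + 2355\right) = 2664 \left(\left(-3877 - 5995\right) + 2355\right) = 2664 \left(-9872 + 2355\right) = 2664 \left(-7517\right) = -20025288$)
$\frac{12974}{L} + \frac{40192}{1020} = \frac{12974}{-20025288} + \frac{40192}{1020} = 12974 \left(- \frac{1}{20025288}\right) + 40192 \cdot \frac{1}{1020} = - \frac{6487}{10012644} + \frac{10048}{255} = \frac{33535130909}{851074740}$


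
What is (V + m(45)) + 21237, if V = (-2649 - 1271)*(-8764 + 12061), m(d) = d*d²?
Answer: -12811878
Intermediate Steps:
m(d) = d³
V = -12924240 (V = -3920*3297 = -12924240)
(V + m(45)) + 21237 = (-12924240 + 45³) + 21237 = (-12924240 + 91125) + 21237 = -12833115 + 21237 = -12811878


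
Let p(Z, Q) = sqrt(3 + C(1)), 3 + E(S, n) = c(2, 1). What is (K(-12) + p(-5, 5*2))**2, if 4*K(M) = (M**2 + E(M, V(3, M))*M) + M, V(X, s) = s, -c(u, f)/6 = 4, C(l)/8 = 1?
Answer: 13007 + 228*sqrt(11) ≈ 13763.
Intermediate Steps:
C(l) = 8 (C(l) = 8*1 = 8)
c(u, f) = -24 (c(u, f) = -6*4 = -24)
E(S, n) = -27 (E(S, n) = -3 - 24 = -27)
p(Z, Q) = sqrt(11) (p(Z, Q) = sqrt(3 + 8) = sqrt(11))
K(M) = -13*M/2 + M**2/4 (K(M) = ((M**2 - 27*M) + M)/4 = (M**2 - 26*M)/4 = -13*M/2 + M**2/4)
(K(-12) + p(-5, 5*2))**2 = ((1/4)*(-12)*(-26 - 12) + sqrt(11))**2 = ((1/4)*(-12)*(-38) + sqrt(11))**2 = (114 + sqrt(11))**2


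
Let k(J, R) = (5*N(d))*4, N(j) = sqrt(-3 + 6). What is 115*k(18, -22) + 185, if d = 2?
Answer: 185 + 2300*sqrt(3) ≈ 4168.7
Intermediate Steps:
N(j) = sqrt(3)
k(J, R) = 20*sqrt(3) (k(J, R) = (5*sqrt(3))*4 = 20*sqrt(3))
115*k(18, -22) + 185 = 115*(20*sqrt(3)) + 185 = 2300*sqrt(3) + 185 = 185 + 2300*sqrt(3)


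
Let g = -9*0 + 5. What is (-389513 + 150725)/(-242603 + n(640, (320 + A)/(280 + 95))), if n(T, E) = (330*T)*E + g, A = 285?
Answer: -119394/49069 ≈ -2.4332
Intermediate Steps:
g = 5 (g = 0 + 5 = 5)
n(T, E) = 5 + 330*E*T (n(T, E) = (330*T)*E + 5 = 330*E*T + 5 = 5 + 330*E*T)
(-389513 + 150725)/(-242603 + n(640, (320 + A)/(280 + 95))) = (-389513 + 150725)/(-242603 + (5 + 330*((320 + 285)/(280 + 95))*640)) = -238788/(-242603 + (5 + 330*(605/375)*640)) = -238788/(-242603 + (5 + 330*(605*(1/375))*640)) = -238788/(-242603 + (5 + 330*(121/75)*640)) = -238788/(-242603 + (5 + 340736)) = -238788/(-242603 + 340741) = -238788/98138 = -238788*1/98138 = -119394/49069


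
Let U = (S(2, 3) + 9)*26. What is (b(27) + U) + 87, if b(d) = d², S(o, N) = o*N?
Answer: 1206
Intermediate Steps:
S(o, N) = N*o
U = 390 (U = (3*2 + 9)*26 = (6 + 9)*26 = 15*26 = 390)
(b(27) + U) + 87 = (27² + 390) + 87 = (729 + 390) + 87 = 1119 + 87 = 1206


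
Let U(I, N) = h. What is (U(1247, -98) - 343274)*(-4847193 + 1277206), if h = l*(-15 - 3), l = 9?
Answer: 1226062055332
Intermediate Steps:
h = -162 (h = 9*(-15 - 3) = 9*(-18) = -162)
U(I, N) = -162
(U(1247, -98) - 343274)*(-4847193 + 1277206) = (-162 - 343274)*(-4847193 + 1277206) = -343436*(-3569987) = 1226062055332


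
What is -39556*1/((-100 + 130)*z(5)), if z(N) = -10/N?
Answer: 9889/15 ≈ 659.27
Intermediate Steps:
-39556*1/((-100 + 130)*z(5)) = -39556*(-1/(2*(-100 + 130))) = -39556/(30*(-10*⅕)) = -39556/(30*(-2)) = -39556/(-60) = -39556*(-1/60) = 9889/15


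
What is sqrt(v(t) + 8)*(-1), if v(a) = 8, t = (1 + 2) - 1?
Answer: -4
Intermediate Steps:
t = 2 (t = 3 - 1 = 2)
sqrt(v(t) + 8)*(-1) = sqrt(8 + 8)*(-1) = sqrt(16)*(-1) = 4*(-1) = -4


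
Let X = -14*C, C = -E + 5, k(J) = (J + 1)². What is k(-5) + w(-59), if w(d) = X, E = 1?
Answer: -40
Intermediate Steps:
k(J) = (1 + J)²
C = 4 (C = -1*1 + 5 = -1 + 5 = 4)
X = -56 (X = -14*4 = -56)
w(d) = -56
k(-5) + w(-59) = (1 - 5)² - 56 = (-4)² - 56 = 16 - 56 = -40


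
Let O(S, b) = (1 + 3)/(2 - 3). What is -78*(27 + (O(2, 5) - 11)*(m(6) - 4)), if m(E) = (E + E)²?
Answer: 161694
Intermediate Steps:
m(E) = 4*E² (m(E) = (2*E)² = 4*E²)
O(S, b) = -4 (O(S, b) = 4/(-1) = 4*(-1) = -4)
-78*(27 + (O(2, 5) - 11)*(m(6) - 4)) = -78*(27 + (-4 - 11)*(4*6² - 4)) = -78*(27 - 15*(4*36 - 4)) = -78*(27 - 15*(144 - 4)) = -78*(27 - 15*140) = -78*(27 - 2100) = -78*(-2073) = 161694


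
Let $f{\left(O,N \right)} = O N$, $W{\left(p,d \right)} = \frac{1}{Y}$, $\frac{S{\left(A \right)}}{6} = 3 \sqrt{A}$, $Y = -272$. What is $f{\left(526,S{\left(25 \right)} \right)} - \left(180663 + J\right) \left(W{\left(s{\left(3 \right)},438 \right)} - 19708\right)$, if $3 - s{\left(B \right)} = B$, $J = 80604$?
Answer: $\frac{1400554747539}{272} \approx 5.1491 \cdot 10^{9}$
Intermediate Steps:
$s{\left(B \right)} = 3 - B$
$S{\left(A \right)} = 18 \sqrt{A}$ ($S{\left(A \right)} = 6 \cdot 3 \sqrt{A} = 18 \sqrt{A}$)
$W{\left(p,d \right)} = - \frac{1}{272}$ ($W{\left(p,d \right)} = \frac{1}{-272} = - \frac{1}{272}$)
$f{\left(O,N \right)} = N O$
$f{\left(526,S{\left(25 \right)} \right)} - \left(180663 + J\right) \left(W{\left(s{\left(3 \right)},438 \right)} - 19708\right) = 18 \sqrt{25} \cdot 526 - \left(180663 + 80604\right) \left(- \frac{1}{272} - 19708\right) = 18 \cdot 5 \cdot 526 - 261267 \left(- \frac{5360577}{272}\right) = 90 \cdot 526 - - \frac{1400541871059}{272} = 47340 + \frac{1400541871059}{272} = \frac{1400554747539}{272}$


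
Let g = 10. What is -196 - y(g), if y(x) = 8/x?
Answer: -984/5 ≈ -196.80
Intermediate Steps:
-196 - y(g) = -196 - 8/10 = -196 - 1*⅘ = -196 - ⅘ = -984/5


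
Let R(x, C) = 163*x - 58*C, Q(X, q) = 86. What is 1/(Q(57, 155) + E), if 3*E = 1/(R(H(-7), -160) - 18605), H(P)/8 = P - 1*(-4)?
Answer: 39711/3415145 ≈ 0.011628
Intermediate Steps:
H(P) = 32 + 8*P (H(P) = 8*(P - 1*(-4)) = 8*(P + 4) = 8*(4 + P) = 32 + 8*P)
R(x, C) = -58*C + 163*x
E = -1/39711 (E = 1/(3*((-58*(-160) + 163*(32 + 8*(-7))) - 18605)) = 1/(3*((9280 + 163*(32 - 56)) - 18605)) = 1/(3*((9280 + 163*(-24)) - 18605)) = 1/(3*((9280 - 3912) - 18605)) = 1/(3*(5368 - 18605)) = (1/3)/(-13237) = (1/3)*(-1/13237) = -1/39711 ≈ -2.5182e-5)
1/(Q(57, 155) + E) = 1/(86 - 1/39711) = 1/(3415145/39711) = 39711/3415145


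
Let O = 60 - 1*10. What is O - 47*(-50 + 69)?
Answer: -843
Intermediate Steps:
O = 50 (O = 60 - 10 = 50)
O - 47*(-50 + 69) = 50 - 47*(-50 + 69) = 50 - 47*19 = 50 - 893 = -843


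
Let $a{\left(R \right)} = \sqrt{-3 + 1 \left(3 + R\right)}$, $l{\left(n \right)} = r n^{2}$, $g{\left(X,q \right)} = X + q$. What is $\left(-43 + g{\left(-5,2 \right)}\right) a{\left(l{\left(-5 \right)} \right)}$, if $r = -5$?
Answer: $- 230 i \sqrt{5} \approx - 514.3 i$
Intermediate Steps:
$l{\left(n \right)} = - 5 n^{2}$
$a{\left(R \right)} = \sqrt{R}$ ($a{\left(R \right)} = \sqrt{-3 + \left(3 + R\right)} = \sqrt{R}$)
$\left(-43 + g{\left(-5,2 \right)}\right) a{\left(l{\left(-5 \right)} \right)} = \left(-43 + \left(-5 + 2\right)\right) \sqrt{- 5 \left(-5\right)^{2}} = \left(-43 - 3\right) \sqrt{\left(-5\right) 25} = - 46 \sqrt{-125} = - 46 \cdot 5 i \sqrt{5} = - 230 i \sqrt{5}$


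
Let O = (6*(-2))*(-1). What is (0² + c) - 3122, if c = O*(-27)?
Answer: -3446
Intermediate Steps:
O = 12 (O = -12*(-1) = 12)
c = -324 (c = 12*(-27) = -324)
(0² + c) - 3122 = (0² - 324) - 3122 = (0 - 324) - 3122 = -324 - 3122 = -3446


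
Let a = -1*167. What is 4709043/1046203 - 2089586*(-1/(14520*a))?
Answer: 4616272343081/1268437441260 ≈ 3.6393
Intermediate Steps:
a = -167
4709043/1046203 - 2089586*(-1/(14520*a)) = 4709043/1046203 - 2089586/(-167*120*(-121)) = 4709043*(1/1046203) - 2089586/((-20040*(-121))) = 4709043/1046203 - 2089586/2424840 = 4709043/1046203 - 2089586*1/2424840 = 4709043/1046203 - 1044793/1212420 = 4616272343081/1268437441260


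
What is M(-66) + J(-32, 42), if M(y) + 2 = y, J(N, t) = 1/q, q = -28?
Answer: -1905/28 ≈ -68.036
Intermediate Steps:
J(N, t) = -1/28 (J(N, t) = 1/(-28) = -1/28)
M(y) = -2 + y
M(-66) + J(-32, 42) = (-2 - 66) - 1/28 = -68 - 1/28 = -1905/28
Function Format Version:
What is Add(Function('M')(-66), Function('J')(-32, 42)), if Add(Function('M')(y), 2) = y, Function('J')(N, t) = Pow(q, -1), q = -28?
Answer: Rational(-1905, 28) ≈ -68.036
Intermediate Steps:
Function('J')(N, t) = Rational(-1, 28) (Function('J')(N, t) = Pow(-28, -1) = Rational(-1, 28))
Function('M')(y) = Add(-2, y)
Add(Function('M')(-66), Function('J')(-32, 42)) = Add(Add(-2, -66), Rational(-1, 28)) = Add(-68, Rational(-1, 28)) = Rational(-1905, 28)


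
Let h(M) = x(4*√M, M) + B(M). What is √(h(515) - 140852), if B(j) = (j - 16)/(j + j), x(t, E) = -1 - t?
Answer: √(-149430433730 - 4243600*√515)/1030 ≈ 375.42*I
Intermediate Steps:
B(j) = (-16 + j)/(2*j) (B(j) = (-16 + j)/((2*j)) = (-16 + j)*(1/(2*j)) = (-16 + j)/(2*j))
h(M) = -1 - 4*√M + (-16 + M)/(2*M) (h(M) = (-1 - 4*√M) + (-16 + M)/(2*M) = -1 - 4*√M + (-16 + M)/(2*M))
√(h(515) - 140852) = √((½)*(-16 - 1*515 - 4120*√515)/515 - 140852) = √((½)*(1/515)*(-16 - 515 - 4120*√515) - 140852) = √((½)*(1/515)*(-531 - 4120*√515) - 140852) = √((-531/1030 - 4*√515) - 140852) = √(-145078091/1030 - 4*√515)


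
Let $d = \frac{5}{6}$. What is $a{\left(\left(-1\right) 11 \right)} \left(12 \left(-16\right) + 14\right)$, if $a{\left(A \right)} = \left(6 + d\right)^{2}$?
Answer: $- \frac{149609}{18} \approx -8311.6$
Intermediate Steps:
$d = \frac{5}{6}$ ($d = 5 \cdot \frac{1}{6} = \frac{5}{6} \approx 0.83333$)
$a{\left(A \right)} = \frac{1681}{36}$ ($a{\left(A \right)} = \left(6 + \frac{5}{6}\right)^{2} = \left(\frac{41}{6}\right)^{2} = \frac{1681}{36}$)
$a{\left(\left(-1\right) 11 \right)} \left(12 \left(-16\right) + 14\right) = \frac{1681 \left(12 \left(-16\right) + 14\right)}{36} = \frac{1681 \left(-192 + 14\right)}{36} = \frac{1681}{36} \left(-178\right) = - \frac{149609}{18}$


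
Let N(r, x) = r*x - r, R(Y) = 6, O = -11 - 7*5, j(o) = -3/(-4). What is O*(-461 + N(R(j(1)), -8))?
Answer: 23690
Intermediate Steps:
j(o) = ¾ (j(o) = -3*(-¼) = ¾)
O = -46 (O = -11 - 35 = -46)
N(r, x) = -r + r*x
O*(-461 + N(R(j(1)), -8)) = -46*(-461 + 6*(-1 - 8)) = -46*(-461 + 6*(-9)) = -46*(-461 - 54) = -46*(-515) = 23690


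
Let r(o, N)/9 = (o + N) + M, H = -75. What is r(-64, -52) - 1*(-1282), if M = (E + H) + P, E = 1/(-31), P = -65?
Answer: -31691/31 ≈ -1022.3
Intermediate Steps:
E = -1/31 ≈ -0.032258
M = -4341/31 (M = (-1/31 - 75) - 65 = -2326/31 - 65 = -4341/31 ≈ -140.03)
r(o, N) = -39069/31 + 9*N + 9*o (r(o, N) = 9*((o + N) - 4341/31) = 9*((N + o) - 4341/31) = 9*(-4341/31 + N + o) = -39069/31 + 9*N + 9*o)
r(-64, -52) - 1*(-1282) = (-39069/31 + 9*(-52) + 9*(-64)) - 1*(-1282) = (-39069/31 - 468 - 576) + 1282 = -71433/31 + 1282 = -31691/31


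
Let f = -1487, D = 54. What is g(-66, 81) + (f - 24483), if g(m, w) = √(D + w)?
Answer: -25970 + 3*√15 ≈ -25958.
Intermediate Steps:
g(m, w) = √(54 + w)
g(-66, 81) + (f - 24483) = √(54 + 81) + (-1487 - 24483) = √135 - 25970 = 3*√15 - 25970 = -25970 + 3*√15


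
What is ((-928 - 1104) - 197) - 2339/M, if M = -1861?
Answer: -4145830/1861 ≈ -2227.7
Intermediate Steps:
((-928 - 1104) - 197) - 2339/M = ((-928 - 1104) - 197) - 2339/(-1861) = (-2032 - 197) - 2339*(-1/1861) = -2229 + 2339/1861 = -4145830/1861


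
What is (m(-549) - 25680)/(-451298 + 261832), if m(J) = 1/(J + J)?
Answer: 28196641/208033668 ≈ 0.13554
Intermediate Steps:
m(J) = 1/(2*J)
(m(-549) - 25680)/(-451298 + 261832) = ((1/2)/(-549) - 25680)/(-451298 + 261832) = ((1/2)*(-1/549) - 25680)/(-189466) = (-1/1098 - 25680)*(-1/189466) = -28196641/1098*(-1/189466) = 28196641/208033668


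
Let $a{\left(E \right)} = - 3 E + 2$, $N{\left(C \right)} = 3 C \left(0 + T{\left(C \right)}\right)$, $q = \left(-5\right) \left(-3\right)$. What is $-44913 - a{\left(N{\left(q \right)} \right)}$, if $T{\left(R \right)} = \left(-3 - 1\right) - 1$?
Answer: $-45590$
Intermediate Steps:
$q = 15$
$T{\left(R \right)} = -5$ ($T{\left(R \right)} = -4 - 1 = -5$)
$N{\left(C \right)} = - 15 C$ ($N{\left(C \right)} = 3 C \left(0 - 5\right) = 3 C \left(-5\right) = - 15 C$)
$a{\left(E \right)} = 2 - 3 E$
$-44913 - a{\left(N{\left(q \right)} \right)} = -44913 - \left(2 - 3 \left(\left(-15\right) 15\right)\right) = -44913 - \left(2 - -675\right) = -44913 - \left(2 + 675\right) = -44913 - 677 = -45590$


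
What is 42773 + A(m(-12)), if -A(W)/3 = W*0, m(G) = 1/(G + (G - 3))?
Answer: 42773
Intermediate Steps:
m(G) = 1/(-3 + 2*G) (m(G) = 1/(G + (-3 + G)) = 1/(-3 + 2*G))
A(W) = 0 (A(W) = -3*W*0 = -3*0 = 0)
42773 + A(m(-12)) = 42773 + 0 = 42773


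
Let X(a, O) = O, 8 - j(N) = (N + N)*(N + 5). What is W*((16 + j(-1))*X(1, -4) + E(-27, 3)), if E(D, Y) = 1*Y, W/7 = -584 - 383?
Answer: 846125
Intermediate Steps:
j(N) = 8 - 2*N*(5 + N) (j(N) = 8 - (N + N)*(N + 5) = 8 - 2*N*(5 + N))
W = -6769 (W = 7*(-584 - 383) = 7*(-967) = -6769)
E(D, Y) = Y
W*((16 + j(-1))*X(1, -4) + E(-27, 3)) = -6769*((16 + (8 - 10*(-1) - 2*(-1)²))*(-4) + 3) = -6769*((16 + (8 + 10 - 2*1))*(-4) + 3) = -6769*((16 + (8 + 10 - 2))*(-4) + 3) = -6769*((16 + 16)*(-4) + 3) = -6769*(32*(-4) + 3) = -6769*(-128 + 3) = -6769*(-125) = 846125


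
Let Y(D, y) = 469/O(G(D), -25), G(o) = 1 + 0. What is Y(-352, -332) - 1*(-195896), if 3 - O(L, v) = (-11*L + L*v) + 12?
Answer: 5289661/27 ≈ 1.9591e+5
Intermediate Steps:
G(o) = 1
O(L, v) = -9 + 11*L - L*v (O(L, v) = 3 - ((-11*L + L*v) + 12) = 3 - (12 - 11*L + L*v) = 3 + (-12 + 11*L - L*v) = -9 + 11*L - L*v)
Y(D, y) = 469/27 (Y(D, y) = 469/(-9 + 11*1 - 1*1*(-25)) = 469/(-9 + 11 + 25) = 469/27)
Y(-352, -332) - 1*(-195896) = 469/27 - 1*(-195896) = 469/27 + 195896 = 5289661/27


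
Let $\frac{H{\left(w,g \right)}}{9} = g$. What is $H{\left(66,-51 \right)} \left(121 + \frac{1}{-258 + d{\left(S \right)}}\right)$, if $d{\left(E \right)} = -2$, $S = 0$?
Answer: $- \frac{14439681}{260} \approx -55537.0$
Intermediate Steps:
$H{\left(w,g \right)} = 9 g$
$H{\left(66,-51 \right)} \left(121 + \frac{1}{-258 + d{\left(S \right)}}\right) = 9 \left(-51\right) \left(121 + \frac{1}{-258 - 2}\right) = - 459 \left(121 + \frac{1}{-260}\right) = - 459 \left(121 - \frac{1}{260}\right) = \left(-459\right) \frac{31459}{260} = - \frac{14439681}{260}$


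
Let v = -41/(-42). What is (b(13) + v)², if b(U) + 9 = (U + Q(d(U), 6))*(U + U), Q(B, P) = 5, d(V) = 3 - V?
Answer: 373223761/1764 ≈ 2.1158e+5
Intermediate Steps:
b(U) = -9 + 2*U*(5 + U) (b(U) = -9 + (U + 5)*(U + U) = -9 + (5 + U)*(2*U) = -9 + 2*U*(5 + U))
v = 41/42 (v = -41*(-1/42) = 41/42 ≈ 0.97619)
(b(13) + v)² = ((-9 + 2*13² + 10*13) + 41/42)² = ((-9 + 2*169 + 130) + 41/42)² = ((-9 + 338 + 130) + 41/42)² = (459 + 41/42)² = (19319/42)² = 373223761/1764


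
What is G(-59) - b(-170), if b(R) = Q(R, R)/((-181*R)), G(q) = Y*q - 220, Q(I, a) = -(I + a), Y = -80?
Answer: 814498/181 ≈ 4500.0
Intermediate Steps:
Q(I, a) = -I - a
G(q) = -220 - 80*q (G(q) = -80*q - 220 = -220 - 80*q)
b(R) = 2/181 (b(R) = (-R - R)/((-181*R)) = (-2*R)*(-1/(181*R)) = 2/181)
G(-59) - b(-170) = (-220 - 80*(-59)) - 1*2/181 = (-220 + 4720) - 2/181 = 4500 - 2/181 = 814498/181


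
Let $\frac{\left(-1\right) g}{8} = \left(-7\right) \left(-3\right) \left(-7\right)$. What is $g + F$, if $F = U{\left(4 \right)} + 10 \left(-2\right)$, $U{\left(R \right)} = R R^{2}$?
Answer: $1220$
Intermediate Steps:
$U{\left(R \right)} = R^{3}$
$g = 1176$ ($g = - 8 \left(-7\right) \left(-3\right) \left(-7\right) = - 8 \cdot 21 \left(-7\right) = \left(-8\right) \left(-147\right) = 1176$)
$F = 44$ ($F = 4^{3} + 10 \left(-2\right) = 64 - 20 = 44$)
$g + F = 1176 + 44 = 1220$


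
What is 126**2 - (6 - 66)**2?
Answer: 12276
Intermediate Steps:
126**2 - (6 - 66)**2 = 15876 - 1*(-60)**2 = 15876 - 1*3600 = 15876 - 3600 = 12276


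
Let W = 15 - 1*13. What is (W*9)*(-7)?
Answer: -126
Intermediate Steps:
W = 2 (W = 15 - 13 = 2)
(W*9)*(-7) = (2*9)*(-7) = 18*(-7) = -126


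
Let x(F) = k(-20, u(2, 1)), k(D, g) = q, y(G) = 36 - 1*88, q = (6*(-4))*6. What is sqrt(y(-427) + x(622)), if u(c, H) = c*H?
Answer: 14*I ≈ 14.0*I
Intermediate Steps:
q = -144 (q = -24*6 = -144)
y(G) = -52 (y(G) = 36 - 88 = -52)
u(c, H) = H*c
k(D, g) = -144
x(F) = -144
sqrt(y(-427) + x(622)) = sqrt(-52 - 144) = sqrt(-196) = 14*I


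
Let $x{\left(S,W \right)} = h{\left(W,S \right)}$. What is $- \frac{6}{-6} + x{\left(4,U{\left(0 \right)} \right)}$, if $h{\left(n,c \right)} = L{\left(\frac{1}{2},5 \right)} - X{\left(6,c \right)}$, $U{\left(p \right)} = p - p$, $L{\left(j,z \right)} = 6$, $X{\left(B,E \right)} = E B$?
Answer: $-17$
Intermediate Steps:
$X{\left(B,E \right)} = B E$
$U{\left(p \right)} = 0$
$h{\left(n,c \right)} = 6 - 6 c$
$x{\left(S,W \right)} = 6 - 6 S$
$- \frac{6}{-6} + x{\left(4,U{\left(0 \right)} \right)} = - \frac{6}{-6} + \left(6 - 24\right) = \left(-6\right) \left(- \frac{1}{6}\right) + \left(6 - 24\right) = 1 - 18 = -17$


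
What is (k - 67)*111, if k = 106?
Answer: 4329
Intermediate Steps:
(k - 67)*111 = (106 - 67)*111 = 39*111 = 4329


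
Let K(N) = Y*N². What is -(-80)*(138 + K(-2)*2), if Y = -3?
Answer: 9120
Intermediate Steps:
K(N) = -3*N²
-(-80)*(138 + K(-2)*2) = -(-80)*(138 - 3*(-2)²*2) = -(-80)*(138 - 3*4*2) = -(-80)*(138 - 12*2) = -(-80)*(138 - 24) = -(-80)*114 = -1*(-9120) = 9120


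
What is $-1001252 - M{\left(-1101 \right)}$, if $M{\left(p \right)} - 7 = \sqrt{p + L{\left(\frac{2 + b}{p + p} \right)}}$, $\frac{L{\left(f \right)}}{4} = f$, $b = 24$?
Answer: $-1001259 - \frac{i \sqrt{1334690553}}{1101} \approx -1.0013 \cdot 10^{6} - 33.182 i$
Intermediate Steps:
$L{\left(f \right)} = 4 f$
$M{\left(p \right)} = 7 + \sqrt{p + \frac{52}{p}}$ ($M{\left(p \right)} = 7 + \sqrt{p + 4 \frac{2 + 24}{p + p}} = 7 + \sqrt{p + 4 \frac{26}{2 p}} = 7 + \sqrt{p + 4 \cdot 26 \frac{1}{2 p}} = 7 + \sqrt{p + 4 \frac{13}{p}} = 7 + \sqrt{p + \frac{52}{p}}$)
$-1001252 - M{\left(-1101 \right)} = -1001252 - \left(7 + \sqrt{-1101 + \frac{52}{-1101}}\right) = -1001252 - \left(7 + \sqrt{-1101 + 52 \left(- \frac{1}{1101}\right)}\right) = -1001252 - \left(7 + \sqrt{-1101 - \frac{52}{1101}}\right) = -1001252 - \left(7 + \sqrt{- \frac{1212253}{1101}}\right) = -1001252 - \left(7 + \frac{i \sqrt{1334690553}}{1101}\right) = -1001259 - \frac{i \sqrt{1334690553}}{1101}$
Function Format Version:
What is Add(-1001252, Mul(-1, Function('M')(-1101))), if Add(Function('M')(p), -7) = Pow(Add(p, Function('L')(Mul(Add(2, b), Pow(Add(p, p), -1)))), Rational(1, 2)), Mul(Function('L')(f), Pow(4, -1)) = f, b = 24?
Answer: Add(-1001259, Mul(Rational(-1, 1101), I, Pow(1334690553, Rational(1, 2)))) ≈ Add(-1.0013e+6, Mul(-33.182, I))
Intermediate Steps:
Function('L')(f) = Mul(4, f)
Function('M')(p) = Add(7, Pow(Add(p, Mul(52, Pow(p, -1))), Rational(1, 2))) (Function('M')(p) = Add(7, Pow(Add(p, Mul(4, Mul(Add(2, 24), Pow(Add(p, p), -1)))), Rational(1, 2))) = Add(7, Pow(Add(p, Mul(4, Mul(26, Pow(Mul(2, p), -1)))), Rational(1, 2))) = Add(7, Pow(Add(p, Mul(4, Mul(26, Mul(Rational(1, 2), Pow(p, -1))))), Rational(1, 2))) = Add(7, Pow(Add(p, Mul(4, Mul(13, Pow(p, -1)))), Rational(1, 2))) = Add(7, Pow(Add(p, Mul(52, Pow(p, -1))), Rational(1, 2))))
Add(-1001252, Mul(-1, Function('M')(-1101))) = Add(-1001252, Mul(-1, Add(7, Pow(Add(-1101, Mul(52, Pow(-1101, -1))), Rational(1, 2))))) = Add(-1001252, Mul(-1, Add(7, Pow(Add(-1101, Mul(52, Rational(-1, 1101))), Rational(1, 2))))) = Add(-1001252, Mul(-1, Add(7, Pow(Add(-1101, Rational(-52, 1101)), Rational(1, 2))))) = Add(-1001252, Mul(-1, Add(7, Pow(Rational(-1212253, 1101), Rational(1, 2))))) = Add(-1001252, Mul(-1, Add(7, Mul(Rational(1, 1101), I, Pow(1334690553, Rational(1, 2)))))) = Add(-1001252, Add(-7, Mul(Rational(-1, 1101), I, Pow(1334690553, Rational(1, 2))))) = Add(-1001259, Mul(Rational(-1, 1101), I, Pow(1334690553, Rational(1, 2))))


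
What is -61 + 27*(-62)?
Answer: -1735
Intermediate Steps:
-61 + 27*(-62) = -61 - 1674 = -1735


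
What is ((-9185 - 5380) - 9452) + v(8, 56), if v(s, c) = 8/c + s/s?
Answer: -168111/7 ≈ -24016.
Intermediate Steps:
v(s, c) = 1 + 8/c (v(s, c) = 8/c + 1 = 1 + 8/c)
((-9185 - 5380) - 9452) + v(8, 56) = ((-9185 - 5380) - 9452) + (8 + 56)/56 = (-14565 - 9452) + (1/56)*64 = -24017 + 8/7 = -168111/7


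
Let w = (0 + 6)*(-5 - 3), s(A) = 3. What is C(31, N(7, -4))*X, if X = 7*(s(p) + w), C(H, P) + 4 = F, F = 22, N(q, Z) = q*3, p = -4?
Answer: -5670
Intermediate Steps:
N(q, Z) = 3*q
w = -48 (w = 6*(-8) = -48)
C(H, P) = 18 (C(H, P) = -4 + 22 = 18)
X = -315 (X = 7*(3 - 48) = 7*(-45) = -315)
C(31, N(7, -4))*X = 18*(-315) = -5670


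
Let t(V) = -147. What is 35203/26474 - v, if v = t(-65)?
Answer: 560983/3782 ≈ 148.33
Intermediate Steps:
v = -147
35203/26474 - v = 35203/26474 - 1*(-147) = 35203*(1/26474) + 147 = 5029/3782 + 147 = 560983/3782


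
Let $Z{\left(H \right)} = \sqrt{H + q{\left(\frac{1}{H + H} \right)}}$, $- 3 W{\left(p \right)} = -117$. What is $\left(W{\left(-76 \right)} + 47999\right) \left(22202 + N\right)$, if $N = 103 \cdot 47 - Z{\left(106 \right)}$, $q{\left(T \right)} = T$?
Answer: $1299091634 - \frac{72057 \sqrt{132341}}{53} \approx 1.2986 \cdot 10^{9}$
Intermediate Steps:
$W{\left(p \right)} = 39$ ($W{\left(p \right)} = \left(- \frac{1}{3}\right) \left(-117\right) = 39$)
$Z{\left(H \right)} = \sqrt{H + \frac{1}{2 H}}$ ($Z{\left(H \right)} = \sqrt{H + \frac{1}{H + H}} = \sqrt{H + \frac{1}{2 H}}$)
$N = 4841 - \frac{3 \sqrt{132341}}{106}$ ($N = 103 \cdot 47 - \frac{\sqrt{\frac{2}{106} + 4 \cdot 106}}{2} = 4841 - \frac{\sqrt{2 \cdot \frac{1}{106} + 424}}{2} = 4841 - \frac{\sqrt{\frac{1}{53} + 424}}{2} = 4841 - \frac{\sqrt{\frac{22473}{53}}}{2} = 4841 - \frac{\frac{3}{53} \sqrt{132341}}{2} = 4841 - \frac{3 \sqrt{132341}}{106} \approx 4830.7$)
$\left(W{\left(-76 \right)} + 47999\right) \left(22202 + N\right) = \left(39 + 47999\right) \left(22202 + \left(4841 - \frac{3 \sqrt{132341}}{106}\right)\right) = 48038 \left(27043 - \frac{3 \sqrt{132341}}{106}\right) = 1299091634 - \frac{72057 \sqrt{132341}}{53}$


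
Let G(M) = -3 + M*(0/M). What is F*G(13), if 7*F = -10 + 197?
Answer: -561/7 ≈ -80.143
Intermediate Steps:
G(M) = -3 (G(M) = -3 + M*0 = -3 + 0 = -3)
F = 187/7 (F = (-10 + 197)/7 = (⅐)*187 = 187/7 ≈ 26.714)
F*G(13) = (187/7)*(-3) = -561/7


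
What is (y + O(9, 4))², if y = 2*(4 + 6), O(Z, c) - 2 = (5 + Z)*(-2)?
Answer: 36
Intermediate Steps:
O(Z, c) = -8 - 2*Z (O(Z, c) = 2 + (5 + Z)*(-2) = 2 + (-10 - 2*Z) = -8 - 2*Z)
y = 20 (y = 2*10 = 20)
(y + O(9, 4))² = (20 + (-8 - 2*9))² = (20 + (-8 - 18))² = (20 - 26)² = (-6)² = 36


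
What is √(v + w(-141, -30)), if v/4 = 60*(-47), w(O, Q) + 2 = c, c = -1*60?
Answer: I*√11342 ≈ 106.5*I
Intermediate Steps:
c = -60
w(O, Q) = -62 (w(O, Q) = -2 - 60 = -62)
v = -11280 (v = 4*(60*(-47)) = 4*(-2820) = -11280)
√(v + w(-141, -30)) = √(-11280 - 62) = √(-11342) = I*√11342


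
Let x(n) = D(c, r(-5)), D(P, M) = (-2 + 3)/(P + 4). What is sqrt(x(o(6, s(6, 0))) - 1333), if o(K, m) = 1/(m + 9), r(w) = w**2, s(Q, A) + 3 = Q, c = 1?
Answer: 14*I*sqrt(170)/5 ≈ 36.508*I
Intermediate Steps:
s(Q, A) = -3 + Q
o(K, m) = 1/(9 + m)
D(P, M) = 1/(4 + P)
x(n) = 1/5 (x(n) = 1/(4 + 1) = 1/5)
sqrt(x(o(6, s(6, 0))) - 1333) = sqrt(1/5 - 1333) = sqrt(-6664/5) = 14*I*sqrt(170)/5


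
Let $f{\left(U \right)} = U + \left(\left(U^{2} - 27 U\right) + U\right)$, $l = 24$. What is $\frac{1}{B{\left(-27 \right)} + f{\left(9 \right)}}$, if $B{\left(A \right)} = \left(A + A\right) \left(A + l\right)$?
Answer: $\frac{1}{18} \approx 0.055556$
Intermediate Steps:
$f{\left(U \right)} = U^{2} - 25 U$ ($f{\left(U \right)} = U + \left(U^{2} - 26 U\right) = U^{2} - 25 U$)
$B{\left(A \right)} = 2 A \left(24 + A\right)$ ($B{\left(A \right)} = \left(A + A\right) \left(A + 24\right) = 2 A \left(24 + A\right)$)
$\frac{1}{B{\left(-27 \right)} + f{\left(9 \right)}} = \frac{1}{2 \left(-27\right) \left(24 - 27\right) + 9 \left(-25 + 9\right)} = \frac{1}{2 \left(-27\right) \left(-3\right) + 9 \left(-16\right)} = \frac{1}{162 - 144} = \frac{1}{18}$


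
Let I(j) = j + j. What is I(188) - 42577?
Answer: -42201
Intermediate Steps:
I(j) = 2*j
I(188) - 42577 = 2*188 - 42577 = 376 - 42577 = -42201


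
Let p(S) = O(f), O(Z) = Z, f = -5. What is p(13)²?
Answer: 25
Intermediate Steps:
p(S) = -5
p(13)² = (-5)² = 25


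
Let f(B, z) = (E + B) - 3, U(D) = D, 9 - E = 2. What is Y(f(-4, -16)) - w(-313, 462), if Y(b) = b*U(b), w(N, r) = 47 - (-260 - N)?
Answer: 6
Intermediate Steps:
E = 7 (E = 9 - 1*2 = 9 - 2 = 7)
f(B, z) = 4 + B (f(B, z) = (7 + B) - 3 = 4 + B)
w(N, r) = 307 + N (w(N, r) = 47 + (260 + N) = 307 + N)
Y(b) = b² (Y(b) = b*b = b²)
Y(f(-4, -16)) - w(-313, 462) = (4 - 4)² - (307 - 313) = 0² - 1*(-6) = 0 + 6 = 6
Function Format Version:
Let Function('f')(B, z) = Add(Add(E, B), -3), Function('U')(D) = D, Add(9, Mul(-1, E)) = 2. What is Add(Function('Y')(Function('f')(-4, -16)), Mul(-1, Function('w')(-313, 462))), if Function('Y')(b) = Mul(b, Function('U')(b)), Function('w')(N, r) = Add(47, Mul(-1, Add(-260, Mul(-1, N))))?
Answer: 6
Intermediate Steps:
E = 7 (E = Add(9, Mul(-1, 2)) = Add(9, -2) = 7)
Function('f')(B, z) = Add(4, B) (Function('f')(B, z) = Add(Add(7, B), -3) = Add(4, B))
Function('w')(N, r) = Add(307, N) (Function('w')(N, r) = Add(47, Add(260, N)) = Add(307, N))
Function('Y')(b) = Pow(b, 2) (Function('Y')(b) = Mul(b, b) = Pow(b, 2))
Add(Function('Y')(Function('f')(-4, -16)), Mul(-1, Function('w')(-313, 462))) = Add(Pow(Add(4, -4), 2), Mul(-1, Add(307, -313))) = Add(Pow(0, 2), Mul(-1, -6)) = Add(0, 6) = 6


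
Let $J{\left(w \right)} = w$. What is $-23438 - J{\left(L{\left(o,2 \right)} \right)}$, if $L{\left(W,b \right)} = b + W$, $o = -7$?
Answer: $-23433$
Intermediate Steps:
$L{\left(W,b \right)} = W + b$
$-23438 - J{\left(L{\left(o,2 \right)} \right)} = -23438 - \left(-7 + 2\right) = -23438 - -5 = -23438 + 5 = -23433$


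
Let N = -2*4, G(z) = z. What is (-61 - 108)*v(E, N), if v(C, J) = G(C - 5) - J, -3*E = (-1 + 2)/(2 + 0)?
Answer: -2873/6 ≈ -478.83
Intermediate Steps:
N = -8
E = -⅙ (E = -(-1 + 2)/(3*(2 + 0)) = -1/(3*2) = -⅓*½ = -⅙ ≈ -0.16667)
v(C, J) = -5 + C - J (v(C, J) = (C - 5) - J = (-5 + C) - J = -5 + C - J)
(-61 - 108)*v(E, N) = (-61 - 108)*(-5 - ⅙ - 1*(-8)) = -169*(-5 - ⅙ + 8) = -169*17/6 = -2873/6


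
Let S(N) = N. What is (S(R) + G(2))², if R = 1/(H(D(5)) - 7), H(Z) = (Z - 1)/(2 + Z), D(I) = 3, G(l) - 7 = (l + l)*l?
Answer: 240100/1089 ≈ 220.48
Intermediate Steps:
G(l) = 7 + 2*l² (G(l) = 7 + (l + l)*l = 7 + (2*l)*l = 7 + 2*l²)
H(Z) = (-1 + Z)/(2 + Z)
R = -5/33 (R = 1/((-1 + 3)/(2 + 3) - 7) = 1/(2/5 - 7) = 1/((⅕)*2 - 7) = 1/(⅖ - 7) = 1/(-33/5) = -5/33 ≈ -0.15152)
(S(R) + G(2))² = (-5/33 + (7 + 2*2²))² = (-5/33 + (7 + 2*4))² = (-5/33 + (7 + 8))² = (-5/33 + 15)² = (490/33)² = 240100/1089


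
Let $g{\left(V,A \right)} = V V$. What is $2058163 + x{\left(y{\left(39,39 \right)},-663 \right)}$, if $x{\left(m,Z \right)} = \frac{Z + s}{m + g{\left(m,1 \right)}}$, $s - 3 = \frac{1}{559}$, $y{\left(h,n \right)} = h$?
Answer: $\frac{1794800093581}{872040} \approx 2.0582 \cdot 10^{6}$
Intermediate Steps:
$g{\left(V,A \right)} = V^{2}$
$s = \frac{1678}{559}$ ($s = 3 + \frac{1}{559} = \frac{1678}{559} \approx 3.0018$)
$x{\left(m,Z \right)} = \frac{\frac{1678}{559} + Z}{m + m^{2}}$ ($x{\left(m,Z \right)} = \frac{Z + \frac{1678}{559}}{m + m^{2}} = \frac{\frac{1678}{559} + Z}{m + m^{2}}$)
$2058163 + x{\left(y{\left(39,39 \right)},-663 \right)} = 2058163 + \frac{\frac{1678}{559} - 663}{39 \left(1 + 39\right)} = 2058163 + \frac{1}{39} \cdot \frac{1}{40} \left(- \frac{368939}{559}\right) = 2058163 - \frac{368939}{872040} = \frac{1794800093581}{872040}$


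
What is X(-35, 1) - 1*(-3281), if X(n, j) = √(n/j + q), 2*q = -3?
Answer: 3281 + I*√146/2 ≈ 3281.0 + 6.0415*I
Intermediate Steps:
q = -3/2 (q = (½)*(-3) = -3/2 ≈ -1.5000)
X(n, j) = √(-3/2 + n/j) (X(n, j) = √(n/j - 3/2) = √(-3/2 + n/j))
X(-35, 1) - 1*(-3281) = √(-6 + 4*(-35)/1)/2 - 1*(-3281) = √(-6 + 4*(-35)*1)/2 + 3281 = √(-6 - 140)/2 + 3281 = √(-146)/2 + 3281 = (I*√146)/2 + 3281 = I*√146/2 + 3281 = 3281 + I*√146/2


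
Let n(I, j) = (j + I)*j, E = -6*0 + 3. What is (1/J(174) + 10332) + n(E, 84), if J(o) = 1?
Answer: 17641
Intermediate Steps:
E = 3 (E = 0 + 3 = 3)
n(I, j) = j*(I + j) (n(I, j) = (I + j)*j = j*(I + j))
(1/J(174) + 10332) + n(E, 84) = (1/1 + 10332) + 84*(3 + 84) = (1 + 10332) + 84*87 = 10333 + 7308 = 17641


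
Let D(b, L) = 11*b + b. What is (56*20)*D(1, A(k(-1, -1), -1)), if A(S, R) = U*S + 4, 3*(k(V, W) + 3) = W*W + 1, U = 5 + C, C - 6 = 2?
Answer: 13440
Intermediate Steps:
C = 8 (C = 6 + 2 = 8)
U = 13 (U = 5 + 8 = 13)
k(V, W) = -8/3 + W²/3 (k(V, W) = -3 + (W*W + 1)/3 = -3 + (W² + 1)/3 = -3 + (1 + W²)/3 = -3 + (⅓ + W²/3) = -8/3 + W²/3)
A(S, R) = 4 + 13*S (A(S, R) = 13*S + 4 = 4 + 13*S)
D(b, L) = 12*b
(56*20)*D(1, A(k(-1, -1), -1)) = (56*20)*(12*1) = 1120*12 = 13440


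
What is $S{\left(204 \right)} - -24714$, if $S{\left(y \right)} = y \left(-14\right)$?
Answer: $21858$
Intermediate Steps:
$S{\left(y \right)} = - 14 y$
$S{\left(204 \right)} - -24714 = \left(-14\right) 204 - -24714 = -2856 + 24714 = 21858$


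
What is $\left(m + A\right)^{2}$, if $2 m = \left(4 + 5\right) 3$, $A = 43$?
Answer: $\frac{12769}{4} \approx 3192.3$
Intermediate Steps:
$m = \frac{27}{2}$ ($m = \frac{\left(4 + 5\right) 3}{2} = \frac{9 \cdot 3}{2} = \frac{1}{2} \cdot 27 = \frac{27}{2} \approx 13.5$)
$\left(m + A\right)^{2} = \left(\frac{27}{2} + 43\right)^{2} = \left(\frac{113}{2}\right)^{2} = \frac{12769}{4}$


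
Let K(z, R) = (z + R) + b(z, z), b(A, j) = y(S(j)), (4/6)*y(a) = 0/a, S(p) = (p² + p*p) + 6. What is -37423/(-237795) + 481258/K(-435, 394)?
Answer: -2791200287/237795 ≈ -11738.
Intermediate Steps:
S(p) = 6 + 2*p² (S(p) = (p² + p²) + 6 = 2*p² + 6 = 6 + 2*p²)
y(a) = 0 (y(a) = 3*(0/a)/2 = (3/2)*0 = 0)
b(A, j) = 0
K(z, R) = R + z (K(z, R) = (z + R) + 0 = (R + z) + 0 = R + z)
-37423/(-237795) + 481258/K(-435, 394) = -37423/(-237795) + 481258/(394 - 435) = -37423*(-1/237795) + 481258/(-41) = 37423/237795 + 481258*(-1/41) = 37423/237795 - 11738 = -2791200287/237795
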